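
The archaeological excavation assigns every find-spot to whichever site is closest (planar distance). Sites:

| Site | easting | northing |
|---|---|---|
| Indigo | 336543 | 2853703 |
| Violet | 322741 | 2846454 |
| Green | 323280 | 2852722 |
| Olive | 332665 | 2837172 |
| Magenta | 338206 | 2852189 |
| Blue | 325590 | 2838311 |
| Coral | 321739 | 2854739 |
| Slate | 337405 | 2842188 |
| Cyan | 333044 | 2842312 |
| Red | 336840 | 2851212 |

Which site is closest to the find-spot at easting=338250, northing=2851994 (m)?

Squared distances to each site:
Indigo: 5834530.000; Violet: 271220681.000; Green: 224630884.000; Olive: 250883909.000; Magenta: 39961.000; Blue: 347500089.000; Coral: 280148146.000; Slate: 96871661.000; Cyan: 120843560.000; Red: 2599624.000.
Minimum at Magenta.

Magenta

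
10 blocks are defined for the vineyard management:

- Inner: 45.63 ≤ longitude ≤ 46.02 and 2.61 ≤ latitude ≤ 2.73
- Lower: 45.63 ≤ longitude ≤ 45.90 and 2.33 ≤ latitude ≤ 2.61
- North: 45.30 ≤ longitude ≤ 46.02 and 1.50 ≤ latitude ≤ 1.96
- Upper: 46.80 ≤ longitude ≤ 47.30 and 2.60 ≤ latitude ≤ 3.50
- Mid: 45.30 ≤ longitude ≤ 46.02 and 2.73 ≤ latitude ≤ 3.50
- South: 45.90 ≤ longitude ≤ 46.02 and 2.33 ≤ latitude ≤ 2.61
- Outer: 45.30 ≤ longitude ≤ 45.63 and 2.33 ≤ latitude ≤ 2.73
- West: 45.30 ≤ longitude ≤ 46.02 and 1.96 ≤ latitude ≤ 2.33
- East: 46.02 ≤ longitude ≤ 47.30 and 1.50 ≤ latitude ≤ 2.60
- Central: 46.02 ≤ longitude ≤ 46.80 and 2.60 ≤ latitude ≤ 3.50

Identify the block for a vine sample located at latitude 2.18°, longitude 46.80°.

The point has longitude = 46.80 and latitude = 2.18.
Only East satisfies 46.02 ≤ longitude ≤ 47.30 and 1.50 ≤ latitude ≤ 2.60.

East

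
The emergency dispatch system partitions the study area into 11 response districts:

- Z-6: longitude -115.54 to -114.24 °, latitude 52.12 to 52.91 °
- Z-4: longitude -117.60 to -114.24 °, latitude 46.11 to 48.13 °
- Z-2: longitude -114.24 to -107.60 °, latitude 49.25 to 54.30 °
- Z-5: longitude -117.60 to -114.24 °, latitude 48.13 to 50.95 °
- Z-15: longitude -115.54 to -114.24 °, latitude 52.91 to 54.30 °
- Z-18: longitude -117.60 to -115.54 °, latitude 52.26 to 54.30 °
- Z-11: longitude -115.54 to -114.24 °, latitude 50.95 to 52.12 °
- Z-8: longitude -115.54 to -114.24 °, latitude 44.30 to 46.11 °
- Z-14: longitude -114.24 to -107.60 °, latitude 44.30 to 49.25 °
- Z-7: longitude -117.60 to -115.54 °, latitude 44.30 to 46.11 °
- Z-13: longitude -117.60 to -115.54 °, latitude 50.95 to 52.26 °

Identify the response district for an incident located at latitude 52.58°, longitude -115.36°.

The point has longitude = -115.36 and latitude = 52.58.
Only Z-6 satisfies -115.54 ≤ longitude ≤ -114.24 and 52.12 ≤ latitude ≤ 52.91.

Z-6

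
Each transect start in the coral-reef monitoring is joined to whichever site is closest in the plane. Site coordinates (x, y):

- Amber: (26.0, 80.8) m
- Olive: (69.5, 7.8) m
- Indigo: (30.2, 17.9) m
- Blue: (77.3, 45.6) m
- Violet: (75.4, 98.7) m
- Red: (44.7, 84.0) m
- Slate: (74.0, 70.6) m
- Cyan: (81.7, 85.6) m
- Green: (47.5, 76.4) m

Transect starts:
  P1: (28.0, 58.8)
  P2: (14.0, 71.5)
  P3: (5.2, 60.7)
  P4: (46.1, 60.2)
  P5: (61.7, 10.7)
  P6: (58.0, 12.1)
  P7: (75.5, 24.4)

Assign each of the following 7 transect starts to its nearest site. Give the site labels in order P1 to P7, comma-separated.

Amber, Amber, Amber, Green, Olive, Olive, Olive

P1 → Amber (d²=488.00)
P2 → Amber (d²=230.49)
P3 → Amber (d²=836.65)
P4 → Green (d²=264.40)
P5 → Olive (d²=69.25)
P6 → Olive (d²=150.74)
P7 → Olive (d²=311.56)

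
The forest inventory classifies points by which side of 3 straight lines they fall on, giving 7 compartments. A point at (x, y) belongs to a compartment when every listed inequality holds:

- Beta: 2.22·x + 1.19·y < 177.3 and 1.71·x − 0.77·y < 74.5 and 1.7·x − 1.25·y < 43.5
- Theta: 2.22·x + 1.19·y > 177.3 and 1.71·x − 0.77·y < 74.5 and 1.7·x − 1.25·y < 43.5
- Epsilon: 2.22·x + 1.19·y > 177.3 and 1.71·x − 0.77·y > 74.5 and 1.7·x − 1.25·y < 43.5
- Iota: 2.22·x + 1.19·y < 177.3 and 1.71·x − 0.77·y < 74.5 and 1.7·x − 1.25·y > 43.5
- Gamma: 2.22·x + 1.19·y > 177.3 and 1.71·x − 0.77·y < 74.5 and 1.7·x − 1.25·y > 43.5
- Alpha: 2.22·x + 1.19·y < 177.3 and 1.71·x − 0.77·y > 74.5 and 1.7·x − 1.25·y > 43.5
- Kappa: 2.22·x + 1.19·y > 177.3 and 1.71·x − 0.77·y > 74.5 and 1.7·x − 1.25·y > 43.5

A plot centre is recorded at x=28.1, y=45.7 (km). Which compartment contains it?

2.22·28.1 + 1.19·45.7 = 116.765, which is < 177.3
1.71·28.1 − 0.77·45.7 = 12.862, which is < 74.5
1.7·28.1 − 1.25·45.7 = -9.355, which is < 43.5
This sign pattern matches Beta.

Beta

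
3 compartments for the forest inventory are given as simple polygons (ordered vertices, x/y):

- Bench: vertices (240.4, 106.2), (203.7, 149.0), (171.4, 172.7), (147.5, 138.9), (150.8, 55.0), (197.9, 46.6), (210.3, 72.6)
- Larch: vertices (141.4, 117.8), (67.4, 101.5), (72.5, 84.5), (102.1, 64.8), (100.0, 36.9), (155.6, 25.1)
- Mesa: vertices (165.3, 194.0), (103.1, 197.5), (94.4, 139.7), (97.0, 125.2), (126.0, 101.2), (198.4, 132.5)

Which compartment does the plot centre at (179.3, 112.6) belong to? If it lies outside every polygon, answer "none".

Cast a ray rightward from (179.3, 112.6). For each polygon, the edges (by vertex number in listed order) whose endpoints lie on opposite sides of y = 112.6, where each meets that height, and whether that is right or left of the point:
Bench: 1–2 at x≈234.91 (right), 4–5 at x≈148.53 (left) → 1 crossing.
Larch: 1–2 at x≈117.79 (left), 6–1 at x≈142.20 (left) → 0 crossings.
Mesa: 4–5 at x≈112.23 (left), 5–6 at x≈152.37 (left) → 0 crossings.
Only Bench has an odd count, so the point is inside Bench.

Bench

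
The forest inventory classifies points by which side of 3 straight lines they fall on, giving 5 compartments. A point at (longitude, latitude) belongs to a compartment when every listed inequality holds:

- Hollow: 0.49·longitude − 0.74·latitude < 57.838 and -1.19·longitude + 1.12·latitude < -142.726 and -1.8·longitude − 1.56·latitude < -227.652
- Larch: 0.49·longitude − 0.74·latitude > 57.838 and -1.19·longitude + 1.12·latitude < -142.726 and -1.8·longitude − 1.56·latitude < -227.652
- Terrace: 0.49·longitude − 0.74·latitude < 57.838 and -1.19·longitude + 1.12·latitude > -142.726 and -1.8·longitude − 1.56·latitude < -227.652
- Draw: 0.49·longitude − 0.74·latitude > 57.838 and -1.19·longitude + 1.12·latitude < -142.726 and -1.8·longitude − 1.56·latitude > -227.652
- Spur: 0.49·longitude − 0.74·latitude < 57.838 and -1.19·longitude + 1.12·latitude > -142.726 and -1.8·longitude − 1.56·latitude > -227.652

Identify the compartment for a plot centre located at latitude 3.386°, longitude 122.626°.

0.49·122.626 − 0.74·3.386 = 57.581, which is < 57.838
-1.19·122.626 + 1.12·3.386 = -142.133, which is > -142.726
-1.8·122.626 − 1.56·3.386 = -226.009, which is > -227.652
This sign pattern matches Spur.

Spur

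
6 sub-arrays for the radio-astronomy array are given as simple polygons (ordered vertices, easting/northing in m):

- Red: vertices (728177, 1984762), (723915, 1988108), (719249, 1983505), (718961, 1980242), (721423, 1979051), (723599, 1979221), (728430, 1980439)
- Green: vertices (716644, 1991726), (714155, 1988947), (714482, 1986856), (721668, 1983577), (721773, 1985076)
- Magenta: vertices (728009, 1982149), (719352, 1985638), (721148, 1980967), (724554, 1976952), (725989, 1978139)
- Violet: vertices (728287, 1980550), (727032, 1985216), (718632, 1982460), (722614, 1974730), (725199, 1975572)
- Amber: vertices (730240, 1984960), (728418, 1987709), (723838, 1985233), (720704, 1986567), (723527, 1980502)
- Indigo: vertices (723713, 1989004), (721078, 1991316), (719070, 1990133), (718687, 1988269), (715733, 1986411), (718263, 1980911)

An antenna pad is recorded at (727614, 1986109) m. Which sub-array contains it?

Amber

Cast a ray rightward from (727614, 1986109). For each polygon, the edges (by vertex number in listed order) whose endpoints lie on opposite sides of northing = 1986109, where each meets that height, and whether that is right or left of the point:
Red: 1–2 at easting≈726461.2 (left), 2–3 at easting≈721888.6 (left) → 0 crossings.
Green: 3–4 at easting≈716119.1 (left), 5–1 at easting≈720976.3 (left) → 0 crossings.
Magenta: no edge straddles that height → 0 crossings.
Violet: no edge straddles that height → 0 crossings.
Amber: 1–2 at easting≈729478.5 (right), 2–3 at easting≈725458.4 (left), 3–4 at easting≈721780.0 (left), 4–5 at easting≈720917.2 (left) → 1 crossing.
Indigo: 5–6 at easting≈715871.9 (left), 6–1 at easting≈721763.4 (left) → 0 crossings.
Only Amber has an odd count, so the point is inside Amber.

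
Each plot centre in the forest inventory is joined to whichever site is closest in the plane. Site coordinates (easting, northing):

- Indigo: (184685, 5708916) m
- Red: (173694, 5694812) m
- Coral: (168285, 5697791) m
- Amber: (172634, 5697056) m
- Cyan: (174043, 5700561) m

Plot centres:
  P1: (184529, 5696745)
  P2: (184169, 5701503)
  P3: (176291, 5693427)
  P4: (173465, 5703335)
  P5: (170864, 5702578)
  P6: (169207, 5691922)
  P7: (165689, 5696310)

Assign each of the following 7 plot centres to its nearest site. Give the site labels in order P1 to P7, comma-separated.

P1 → Red (d²=121133714.00)
P2 → Indigo (d²=55218825.00)
P3 → Red (d²=8662634.00)
P4 → Cyan (d²=8029160.00)
P5 → Cyan (d²=14174330.00)
P6 → Red (d²=28485269.00)
P7 → Coral (d²=8932577.00)

Red, Indigo, Red, Cyan, Cyan, Red, Coral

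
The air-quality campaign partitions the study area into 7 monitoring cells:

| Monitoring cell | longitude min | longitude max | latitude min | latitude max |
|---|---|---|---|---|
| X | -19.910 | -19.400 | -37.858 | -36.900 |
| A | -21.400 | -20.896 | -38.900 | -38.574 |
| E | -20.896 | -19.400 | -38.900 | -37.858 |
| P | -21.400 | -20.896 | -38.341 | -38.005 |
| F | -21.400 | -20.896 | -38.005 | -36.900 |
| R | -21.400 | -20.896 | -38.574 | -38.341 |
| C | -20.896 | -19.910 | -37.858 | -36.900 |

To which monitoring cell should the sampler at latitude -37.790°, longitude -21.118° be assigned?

F

The point has longitude = -21.118 and latitude = -37.790.
Only F satisfies -21.400 ≤ longitude ≤ -20.896 and -38.005 ≤ latitude ≤ -36.900.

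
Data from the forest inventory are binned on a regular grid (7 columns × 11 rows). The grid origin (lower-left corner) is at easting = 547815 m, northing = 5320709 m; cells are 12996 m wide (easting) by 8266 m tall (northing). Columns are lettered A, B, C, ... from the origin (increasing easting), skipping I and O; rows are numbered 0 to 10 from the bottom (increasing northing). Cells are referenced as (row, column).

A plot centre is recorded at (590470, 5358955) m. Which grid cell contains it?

Column index: ⌊(590470 − 547815) / 12996⌋ = ⌊3.282⌋ = 3 → column D
Row offset from origin: ⌊(5358955 − 5320709) / 8266⌋ = ⌊4.627⌋ = 4 → row 4

(4, D)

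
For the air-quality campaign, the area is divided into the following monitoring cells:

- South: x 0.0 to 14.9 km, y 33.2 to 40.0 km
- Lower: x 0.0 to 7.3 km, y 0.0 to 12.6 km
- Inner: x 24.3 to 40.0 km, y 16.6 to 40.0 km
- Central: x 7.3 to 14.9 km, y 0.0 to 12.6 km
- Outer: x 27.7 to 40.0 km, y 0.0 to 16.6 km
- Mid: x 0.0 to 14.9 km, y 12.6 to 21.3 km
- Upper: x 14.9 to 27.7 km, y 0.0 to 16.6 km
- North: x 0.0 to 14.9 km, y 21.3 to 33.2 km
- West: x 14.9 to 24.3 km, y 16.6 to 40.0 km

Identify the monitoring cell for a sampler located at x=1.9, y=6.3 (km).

Lower

The point has x = 1.9 and y = 6.3.
Only Lower satisfies 0.0 ≤ x ≤ 7.3 and 0.0 ≤ y ≤ 12.6.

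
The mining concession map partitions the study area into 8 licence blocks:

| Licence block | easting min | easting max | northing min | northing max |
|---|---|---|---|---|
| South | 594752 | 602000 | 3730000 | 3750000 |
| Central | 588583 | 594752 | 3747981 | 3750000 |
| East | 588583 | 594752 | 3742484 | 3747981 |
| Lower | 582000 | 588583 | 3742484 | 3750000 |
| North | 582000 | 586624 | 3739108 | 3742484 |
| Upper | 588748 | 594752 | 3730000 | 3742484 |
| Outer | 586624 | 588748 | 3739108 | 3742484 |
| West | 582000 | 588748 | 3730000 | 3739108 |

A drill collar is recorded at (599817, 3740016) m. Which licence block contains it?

South

The point has easting = 599817 and northing = 3740016.
Only South satisfies 594752 ≤ easting ≤ 602000 and 3730000 ≤ northing ≤ 3750000.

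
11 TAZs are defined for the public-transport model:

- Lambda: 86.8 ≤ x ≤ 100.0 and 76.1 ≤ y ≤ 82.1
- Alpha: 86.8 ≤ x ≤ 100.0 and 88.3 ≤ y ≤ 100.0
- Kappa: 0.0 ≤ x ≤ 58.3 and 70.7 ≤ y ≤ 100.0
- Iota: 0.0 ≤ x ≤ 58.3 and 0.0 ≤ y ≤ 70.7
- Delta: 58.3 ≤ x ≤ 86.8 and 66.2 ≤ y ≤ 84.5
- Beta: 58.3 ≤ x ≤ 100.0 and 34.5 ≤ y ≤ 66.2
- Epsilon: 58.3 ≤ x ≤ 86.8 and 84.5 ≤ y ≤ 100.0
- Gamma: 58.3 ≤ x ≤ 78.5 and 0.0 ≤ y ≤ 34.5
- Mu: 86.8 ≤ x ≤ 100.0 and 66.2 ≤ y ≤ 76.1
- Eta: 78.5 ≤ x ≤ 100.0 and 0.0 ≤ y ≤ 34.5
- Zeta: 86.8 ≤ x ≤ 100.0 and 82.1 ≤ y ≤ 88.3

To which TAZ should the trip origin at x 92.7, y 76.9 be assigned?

Lambda

The point has x = 92.7 and y = 76.9.
Only Lambda satisfies 86.8 ≤ x ≤ 100.0 and 76.1 ≤ y ≤ 82.1.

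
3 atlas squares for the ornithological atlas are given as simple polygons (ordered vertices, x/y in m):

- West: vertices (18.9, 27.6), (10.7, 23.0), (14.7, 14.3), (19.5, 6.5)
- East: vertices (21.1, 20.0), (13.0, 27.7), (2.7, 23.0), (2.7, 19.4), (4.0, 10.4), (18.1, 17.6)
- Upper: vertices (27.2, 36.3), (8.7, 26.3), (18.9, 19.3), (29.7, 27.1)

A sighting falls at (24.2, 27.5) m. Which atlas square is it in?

Cast a ray rightward from (24.2, 27.5). For each polygon, the edges (by vertex number in listed order) whose endpoints lie on opposite sides of y = 27.5, where each meets that height, and whether that is right or left of the point:
West: 1–2 at x≈18.72 (left), 4–1 at x≈18.90 (left) → 0 crossings.
East: 1–2 at x≈13.21 (left), 2–3 at x≈12.56 (left) → 0 crossings.
Upper: 1–2 at x≈10.92 (left), 4–1 at x≈29.59 (right) → 1 crossing.
Only Upper has an odd count, so the point is inside Upper.

Upper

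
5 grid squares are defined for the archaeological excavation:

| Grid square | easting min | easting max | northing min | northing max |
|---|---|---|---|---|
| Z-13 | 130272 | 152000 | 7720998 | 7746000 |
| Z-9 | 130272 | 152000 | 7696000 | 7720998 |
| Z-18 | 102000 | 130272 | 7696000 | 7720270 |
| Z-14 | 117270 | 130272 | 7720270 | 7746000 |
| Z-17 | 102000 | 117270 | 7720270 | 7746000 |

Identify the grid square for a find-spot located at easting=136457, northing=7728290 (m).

Z-13

The point has easting = 136457 and northing = 7728290.
Only Z-13 satisfies 130272 ≤ easting ≤ 152000 and 7720998 ≤ northing ≤ 7746000.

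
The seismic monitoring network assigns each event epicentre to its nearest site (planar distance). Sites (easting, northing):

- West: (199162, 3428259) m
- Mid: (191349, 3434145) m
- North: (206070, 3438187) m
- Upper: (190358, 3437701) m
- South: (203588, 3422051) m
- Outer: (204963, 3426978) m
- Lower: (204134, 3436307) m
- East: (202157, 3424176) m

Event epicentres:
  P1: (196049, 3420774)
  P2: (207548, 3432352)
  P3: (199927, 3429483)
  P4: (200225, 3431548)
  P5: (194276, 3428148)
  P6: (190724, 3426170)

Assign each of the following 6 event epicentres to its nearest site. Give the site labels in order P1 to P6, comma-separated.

P1 → East (d²=48881268.00)
P2 → Lower (d²=27297421.00)
P3 → West (d²=2083401.00)
P4 → West (d²=11947490.00)
P5 → West (d²=23885317.00)
P6 → Mid (d²=63991250.00)

East, Lower, West, West, West, Mid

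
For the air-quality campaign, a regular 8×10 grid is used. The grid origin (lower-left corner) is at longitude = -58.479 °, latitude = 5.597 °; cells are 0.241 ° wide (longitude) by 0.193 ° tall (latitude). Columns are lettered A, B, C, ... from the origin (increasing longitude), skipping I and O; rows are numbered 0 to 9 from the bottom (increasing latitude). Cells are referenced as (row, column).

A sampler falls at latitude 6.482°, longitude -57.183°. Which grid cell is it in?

Column index: ⌊(-57.183 − -58.479) / 0.241⌋ = ⌊5.378⌋ = 5 → column F
Row offset from origin: ⌊(6.482 − 5.597) / 0.193⌋ = ⌊4.585⌋ = 4 → row 4

(4, F)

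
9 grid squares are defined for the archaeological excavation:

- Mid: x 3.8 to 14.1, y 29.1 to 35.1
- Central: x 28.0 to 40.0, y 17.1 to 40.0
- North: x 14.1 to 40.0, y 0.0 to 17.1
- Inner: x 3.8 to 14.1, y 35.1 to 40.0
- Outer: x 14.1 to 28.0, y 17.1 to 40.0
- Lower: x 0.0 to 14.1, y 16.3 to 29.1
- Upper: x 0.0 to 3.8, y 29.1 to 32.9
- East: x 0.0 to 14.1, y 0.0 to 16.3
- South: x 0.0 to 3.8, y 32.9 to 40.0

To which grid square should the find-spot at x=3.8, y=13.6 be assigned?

The point has x = 3.8 and y = 13.6.
Only East satisfies 0.0 ≤ x ≤ 14.1 and 0.0 ≤ y ≤ 16.3.

East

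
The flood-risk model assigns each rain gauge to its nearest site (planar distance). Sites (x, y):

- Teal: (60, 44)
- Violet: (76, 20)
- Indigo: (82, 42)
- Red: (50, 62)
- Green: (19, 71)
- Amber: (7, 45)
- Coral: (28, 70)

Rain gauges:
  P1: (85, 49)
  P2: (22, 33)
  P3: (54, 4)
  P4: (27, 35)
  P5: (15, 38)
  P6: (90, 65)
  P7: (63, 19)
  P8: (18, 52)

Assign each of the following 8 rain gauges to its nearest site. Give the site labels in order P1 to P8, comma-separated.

Indigo, Amber, Violet, Amber, Amber, Indigo, Violet, Amber

P1 → Indigo (d²=58.00)
P2 → Amber (d²=369.00)
P3 → Violet (d²=740.00)
P4 → Amber (d²=500.00)
P5 → Amber (d²=113.00)
P6 → Indigo (d²=593.00)
P7 → Violet (d²=170.00)
P8 → Amber (d²=170.00)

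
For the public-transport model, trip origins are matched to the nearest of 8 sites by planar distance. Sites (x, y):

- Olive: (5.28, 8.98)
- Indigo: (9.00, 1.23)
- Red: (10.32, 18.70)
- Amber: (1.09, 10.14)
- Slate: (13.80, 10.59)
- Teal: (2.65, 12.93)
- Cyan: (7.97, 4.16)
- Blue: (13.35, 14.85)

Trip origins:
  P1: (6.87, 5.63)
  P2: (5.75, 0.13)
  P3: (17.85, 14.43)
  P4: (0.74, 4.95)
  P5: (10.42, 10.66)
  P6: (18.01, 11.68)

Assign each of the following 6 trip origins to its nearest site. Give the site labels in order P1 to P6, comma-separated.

P1 → Cyan (d²=3.37)
P2 → Indigo (d²=11.77)
P3 → Blue (d²=20.43)
P4 → Amber (d²=27.06)
P5 → Slate (d²=11.43)
P6 → Slate (d²=18.91)

Cyan, Indigo, Blue, Amber, Slate, Slate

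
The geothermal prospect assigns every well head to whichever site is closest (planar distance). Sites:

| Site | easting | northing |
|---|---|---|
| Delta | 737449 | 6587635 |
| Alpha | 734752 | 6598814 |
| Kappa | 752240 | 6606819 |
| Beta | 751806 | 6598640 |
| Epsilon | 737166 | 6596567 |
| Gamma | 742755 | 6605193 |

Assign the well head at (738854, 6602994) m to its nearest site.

Squared distances to each site:
Delta: 237872906.000; Alpha: 34298804.000; Kappa: 193815621.000; Beta: 186711620.000; Epsilon: 44155673.000; Gamma: 20053402.000.
Minimum at Gamma.

Gamma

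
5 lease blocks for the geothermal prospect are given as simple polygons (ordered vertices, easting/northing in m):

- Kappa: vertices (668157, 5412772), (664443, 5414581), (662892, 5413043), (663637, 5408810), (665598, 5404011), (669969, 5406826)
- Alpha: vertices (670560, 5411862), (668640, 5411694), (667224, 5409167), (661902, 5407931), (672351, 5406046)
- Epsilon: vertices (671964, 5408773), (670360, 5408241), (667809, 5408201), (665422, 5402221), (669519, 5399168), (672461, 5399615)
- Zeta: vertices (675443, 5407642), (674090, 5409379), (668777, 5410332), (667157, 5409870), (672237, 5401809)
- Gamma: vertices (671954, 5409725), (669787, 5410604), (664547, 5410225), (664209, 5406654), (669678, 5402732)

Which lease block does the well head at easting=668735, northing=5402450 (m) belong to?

Epsilon

Cast a ray rightward from (668735, 5402450). For each polygon, the edges (by vertex number in listed order) whose endpoints lie on opposite sides of northing = 5402450, where each meets that height, and whether that is right or left of the point:
Kappa: no edge straddles that height → 0 crossings.
Alpha: no edge straddles that height → 0 crossings.
Epsilon: 3–4 at easting≈665513.4 (left), 6–1 at easting≈672307.1 (right) → 1 crossing.
Zeta: 4–5 at easting≈671833.0 (right), 5–1 at easting≈672589.3 (right) → 2 crossings.
Gamma: no edge straddles that height → 0 crossings.
Only Epsilon has an odd count, so the point is inside Epsilon.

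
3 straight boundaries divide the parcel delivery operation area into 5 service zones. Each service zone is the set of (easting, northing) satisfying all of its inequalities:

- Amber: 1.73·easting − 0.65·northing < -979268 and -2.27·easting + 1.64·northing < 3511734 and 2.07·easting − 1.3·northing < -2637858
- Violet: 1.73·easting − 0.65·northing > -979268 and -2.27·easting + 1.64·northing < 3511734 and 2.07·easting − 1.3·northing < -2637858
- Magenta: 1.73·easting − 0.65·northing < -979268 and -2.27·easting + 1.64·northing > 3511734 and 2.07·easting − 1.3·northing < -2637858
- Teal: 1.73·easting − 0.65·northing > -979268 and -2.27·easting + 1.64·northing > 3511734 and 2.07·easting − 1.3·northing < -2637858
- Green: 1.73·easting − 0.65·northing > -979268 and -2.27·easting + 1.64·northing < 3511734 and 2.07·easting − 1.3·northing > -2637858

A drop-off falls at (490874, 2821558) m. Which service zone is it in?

1.73·490874 − 0.65·2821558 = -984800.680, which is < -979268
-2.27·490874 + 1.64·2821558 = 3513071.140, which is > 3511734
2.07·490874 − 1.3·2821558 = -2651916.220, which is < -2637858
This sign pattern matches Magenta.

Magenta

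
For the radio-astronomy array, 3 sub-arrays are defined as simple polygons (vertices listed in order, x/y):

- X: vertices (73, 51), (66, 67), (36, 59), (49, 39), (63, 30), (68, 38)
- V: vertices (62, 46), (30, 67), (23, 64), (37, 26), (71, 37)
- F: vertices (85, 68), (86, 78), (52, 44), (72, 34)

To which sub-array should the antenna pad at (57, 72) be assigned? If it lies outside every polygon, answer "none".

none

Cast a ray rightward from (57, 72). For each polygon, the edges (by vertex number in listed order) whose endpoints lie on opposite sides of y = 72, where each meets that height, and whether that is right or left of the point:
X: no edge straddles that height → 0 crossings.
V: no edge straddles that height → 0 crossings.
F: 1–2 at x≈85.4 (right), 2–3 at x≈80.0 (right) → 2 crossings.
All counts are even, so the point lies outside every listed polygon.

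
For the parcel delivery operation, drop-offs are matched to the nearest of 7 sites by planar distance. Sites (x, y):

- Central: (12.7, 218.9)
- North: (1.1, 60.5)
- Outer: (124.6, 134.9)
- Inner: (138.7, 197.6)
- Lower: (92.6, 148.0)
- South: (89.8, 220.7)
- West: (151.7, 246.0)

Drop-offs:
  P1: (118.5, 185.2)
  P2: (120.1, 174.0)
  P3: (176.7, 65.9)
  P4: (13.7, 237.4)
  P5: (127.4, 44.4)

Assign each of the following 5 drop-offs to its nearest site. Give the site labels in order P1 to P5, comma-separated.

Inner, Inner, Outer, Central, Outer

P1 → Inner (d²=561.80)
P2 → Inner (d²=902.92)
P3 → Outer (d²=7475.41)
P4 → Central (d²=343.25)
P5 → Outer (d²=8198.09)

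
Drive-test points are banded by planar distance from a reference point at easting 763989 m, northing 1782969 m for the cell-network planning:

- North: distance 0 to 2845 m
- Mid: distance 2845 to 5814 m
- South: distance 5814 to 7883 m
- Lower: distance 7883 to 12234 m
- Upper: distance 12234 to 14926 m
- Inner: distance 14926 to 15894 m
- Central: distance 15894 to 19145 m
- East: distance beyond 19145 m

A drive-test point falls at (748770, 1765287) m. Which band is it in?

East

Distance = √((748770−763989)² + (1765287−1782969)²) = √(231617961.000 + 312653124.000) = 23329.618 m.
19145 ≤ 23329.618 < ∞ → East.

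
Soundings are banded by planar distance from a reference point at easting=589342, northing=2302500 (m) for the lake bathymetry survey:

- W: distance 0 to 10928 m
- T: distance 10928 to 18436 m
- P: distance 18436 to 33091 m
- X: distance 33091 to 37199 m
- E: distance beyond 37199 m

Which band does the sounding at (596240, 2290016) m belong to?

Distance = √((596240−589342)² + (2290016−2302500)²) = √(47582404.000 + 155850256.000) = 14262.982 m.
10928 ≤ 14262.982 < 18436 → T.

T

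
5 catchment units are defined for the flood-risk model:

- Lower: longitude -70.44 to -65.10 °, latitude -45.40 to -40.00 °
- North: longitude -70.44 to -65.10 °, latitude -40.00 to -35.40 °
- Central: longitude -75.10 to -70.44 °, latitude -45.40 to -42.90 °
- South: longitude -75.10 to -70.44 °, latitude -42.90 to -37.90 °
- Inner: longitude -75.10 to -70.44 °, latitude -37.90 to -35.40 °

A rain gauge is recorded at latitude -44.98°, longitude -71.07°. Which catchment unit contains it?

The point has longitude = -71.07 and latitude = -44.98.
Only Central satisfies -75.10 ≤ longitude ≤ -70.44 and -45.40 ≤ latitude ≤ -42.90.

Central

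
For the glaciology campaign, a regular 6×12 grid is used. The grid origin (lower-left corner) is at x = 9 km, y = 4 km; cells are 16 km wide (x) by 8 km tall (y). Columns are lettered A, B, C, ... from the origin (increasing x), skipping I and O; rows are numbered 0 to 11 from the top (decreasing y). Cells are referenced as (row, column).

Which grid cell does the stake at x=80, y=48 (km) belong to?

Column index: ⌊(80 − 9) / 16⌋ = ⌊4.438⌋ = 4 → column E
Row offset from origin: ⌊(48 − 4) / 8⌋ = ⌊5.500⌋ = 5 → row 6 (counted from top)

(6, E)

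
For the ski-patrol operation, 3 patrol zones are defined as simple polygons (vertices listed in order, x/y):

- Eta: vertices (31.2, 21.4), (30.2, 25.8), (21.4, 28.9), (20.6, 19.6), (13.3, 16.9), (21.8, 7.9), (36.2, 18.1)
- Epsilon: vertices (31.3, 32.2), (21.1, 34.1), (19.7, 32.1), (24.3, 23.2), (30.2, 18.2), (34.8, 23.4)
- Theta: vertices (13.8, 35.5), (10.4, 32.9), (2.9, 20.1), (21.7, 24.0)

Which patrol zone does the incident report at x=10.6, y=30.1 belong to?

Cast a ray rightward from (10.6, 30.1). For each polygon, the edges (by vertex number in listed order) whose endpoints lie on opposite sides of y = 30.1, where each meets that height, and whether that is right or left of the point:
Eta: no edge straddles that height → 0 crossings.
Epsilon: 3–4 at x≈20.73 (right), 6–1 at x≈32.14 (right) → 2 crossings.
Theta: 2–3 at x≈8.76 (left), 4–1 at x≈17.51 (right) → 1 crossing.
Only Theta has an odd count, so the point is inside Theta.

Theta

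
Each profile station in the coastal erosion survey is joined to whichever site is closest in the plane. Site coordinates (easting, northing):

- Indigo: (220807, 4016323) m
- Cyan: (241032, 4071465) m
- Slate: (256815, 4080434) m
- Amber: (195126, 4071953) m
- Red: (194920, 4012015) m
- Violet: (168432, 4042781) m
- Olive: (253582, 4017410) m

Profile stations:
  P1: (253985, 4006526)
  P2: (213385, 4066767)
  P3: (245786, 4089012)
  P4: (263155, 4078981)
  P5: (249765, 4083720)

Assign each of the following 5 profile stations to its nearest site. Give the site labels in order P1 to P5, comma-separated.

Olive, Amber, Slate, Slate, Slate

P1 → Olive (d²=118623865.00)
P2 → Amber (d²=360285677.00)
P3 → Slate (d²=195220925.00)
P4 → Slate (d²=42306809.00)
P5 → Slate (d²=60500296.00)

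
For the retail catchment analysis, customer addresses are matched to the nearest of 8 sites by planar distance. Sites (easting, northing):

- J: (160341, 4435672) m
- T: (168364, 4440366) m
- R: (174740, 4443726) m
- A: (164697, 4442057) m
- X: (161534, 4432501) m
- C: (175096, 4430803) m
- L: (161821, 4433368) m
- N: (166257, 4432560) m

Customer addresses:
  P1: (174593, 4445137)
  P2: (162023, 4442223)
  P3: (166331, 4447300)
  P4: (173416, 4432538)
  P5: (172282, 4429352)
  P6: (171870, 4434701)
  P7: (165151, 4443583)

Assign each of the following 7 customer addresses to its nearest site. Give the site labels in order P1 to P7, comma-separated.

R, A, A, C, C, C, A

P1 → R (d²=2012530.00)
P2 → A (d²=7177832.00)
P3 → A (d²=30159005.00)
P4 → C (d²=5832625.00)
P5 → C (d²=10023997.00)
P6 → C (d²=25601480.00)
P7 → A (d²=2534792.00)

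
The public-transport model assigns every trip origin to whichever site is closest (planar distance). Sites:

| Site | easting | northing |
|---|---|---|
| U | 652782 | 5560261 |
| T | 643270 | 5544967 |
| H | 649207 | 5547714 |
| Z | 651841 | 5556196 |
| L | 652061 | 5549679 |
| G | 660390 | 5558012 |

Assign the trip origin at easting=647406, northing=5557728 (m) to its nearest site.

Z

Squared distances to each site:
U: 35317465.000; T: 179949617.000; H: 103523797.000; Z: 22016249.000; L: 86455426.000; G: 168664912.000.
Minimum at Z.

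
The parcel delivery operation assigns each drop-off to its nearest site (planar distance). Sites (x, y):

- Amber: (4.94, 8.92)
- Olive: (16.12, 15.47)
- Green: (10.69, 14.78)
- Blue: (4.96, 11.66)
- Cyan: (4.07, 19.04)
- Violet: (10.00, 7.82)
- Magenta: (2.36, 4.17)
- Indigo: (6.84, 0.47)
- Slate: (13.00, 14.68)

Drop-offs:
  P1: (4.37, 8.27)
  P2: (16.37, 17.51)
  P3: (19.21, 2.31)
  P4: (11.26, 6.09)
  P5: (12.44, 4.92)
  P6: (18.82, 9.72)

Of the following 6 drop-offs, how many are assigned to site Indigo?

0

P1 → Amber
P2 → Olive
P3 → Violet
P4 → Violet
P5 → Violet
P6 → Olive
0 of the 6 go to Indigo.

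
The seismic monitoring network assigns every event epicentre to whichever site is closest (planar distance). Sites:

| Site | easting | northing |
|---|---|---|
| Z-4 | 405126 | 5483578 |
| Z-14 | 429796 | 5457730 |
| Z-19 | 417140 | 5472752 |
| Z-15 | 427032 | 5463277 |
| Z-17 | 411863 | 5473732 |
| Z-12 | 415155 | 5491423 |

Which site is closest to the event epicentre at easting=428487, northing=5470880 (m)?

Squared distances to each site:
Z-4: 706975525.000; Z-14: 174635981.000; Z-19: 132258793.000; Z-15: 59922634.000; Z-17: 284491280.000; Z-12: 599757073.000.
Minimum at Z-15.

Z-15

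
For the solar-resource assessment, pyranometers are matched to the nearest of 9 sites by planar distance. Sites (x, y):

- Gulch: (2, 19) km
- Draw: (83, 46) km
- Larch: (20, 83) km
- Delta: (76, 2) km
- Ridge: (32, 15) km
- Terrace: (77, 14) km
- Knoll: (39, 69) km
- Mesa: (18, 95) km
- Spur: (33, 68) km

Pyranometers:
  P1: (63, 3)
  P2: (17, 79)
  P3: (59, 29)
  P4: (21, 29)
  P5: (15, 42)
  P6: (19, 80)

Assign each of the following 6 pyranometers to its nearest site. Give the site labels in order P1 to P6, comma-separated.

Delta, Larch, Terrace, Ridge, Gulch, Larch

P1 → Delta (d²=170.00)
P2 → Larch (d²=25.00)
P3 → Terrace (d²=549.00)
P4 → Ridge (d²=317.00)
P5 → Gulch (d²=698.00)
P6 → Larch (d²=10.00)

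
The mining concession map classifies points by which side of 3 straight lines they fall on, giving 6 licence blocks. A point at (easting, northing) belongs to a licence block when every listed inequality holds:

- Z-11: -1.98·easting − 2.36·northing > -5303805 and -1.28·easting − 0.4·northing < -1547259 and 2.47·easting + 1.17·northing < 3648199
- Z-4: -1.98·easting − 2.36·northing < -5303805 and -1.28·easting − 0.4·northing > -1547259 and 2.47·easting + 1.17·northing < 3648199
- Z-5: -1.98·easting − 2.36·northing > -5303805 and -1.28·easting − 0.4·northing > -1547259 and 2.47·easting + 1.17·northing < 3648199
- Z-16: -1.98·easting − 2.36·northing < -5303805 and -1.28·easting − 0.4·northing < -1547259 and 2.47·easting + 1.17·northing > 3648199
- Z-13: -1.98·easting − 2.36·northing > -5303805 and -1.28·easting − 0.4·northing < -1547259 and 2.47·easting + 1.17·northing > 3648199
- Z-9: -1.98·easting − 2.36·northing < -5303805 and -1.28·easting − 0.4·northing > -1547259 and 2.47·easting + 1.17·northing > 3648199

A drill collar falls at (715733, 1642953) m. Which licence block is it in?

Z-13

-1.98·715733 − 2.36·1642953 = -5294520.420, which is > -5303805
-1.28·715733 − 0.4·1642953 = -1573319.440, which is < -1547259
2.47·715733 + 1.17·1642953 = 3690115.520, which is > 3648199
This sign pattern matches Z-13.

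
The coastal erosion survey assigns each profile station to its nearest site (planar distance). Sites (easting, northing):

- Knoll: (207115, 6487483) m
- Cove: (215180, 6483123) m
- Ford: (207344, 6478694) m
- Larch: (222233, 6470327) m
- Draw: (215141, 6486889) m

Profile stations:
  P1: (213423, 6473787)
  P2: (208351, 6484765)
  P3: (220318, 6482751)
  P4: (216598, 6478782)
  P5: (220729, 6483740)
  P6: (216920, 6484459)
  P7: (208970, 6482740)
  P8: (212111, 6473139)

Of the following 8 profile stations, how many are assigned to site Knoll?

P1 → Ford
P2 → Knoll
P3 → Cove
P4 → Cove
P5 → Cove
P6 → Cove
P7 → Ford
P8 → Ford
1 of the 8 goes to Knoll.

1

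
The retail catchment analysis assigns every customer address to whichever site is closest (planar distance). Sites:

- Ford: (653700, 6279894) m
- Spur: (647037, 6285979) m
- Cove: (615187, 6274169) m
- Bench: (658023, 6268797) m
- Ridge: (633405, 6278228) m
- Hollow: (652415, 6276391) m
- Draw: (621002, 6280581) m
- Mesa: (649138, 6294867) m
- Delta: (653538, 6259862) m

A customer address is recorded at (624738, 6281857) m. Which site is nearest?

Draw

Squared distances to each site:
Ford: 842650813.000; Spur: 514236285.000; Cove: 150326945.000; Bench: 1278454825.000; Ridge: 88286530.000; Hollow: 795893485.000; Draw: 15585872.000; Mesa: 764620100.000; Delta: 1313220025.000.
Minimum at Draw.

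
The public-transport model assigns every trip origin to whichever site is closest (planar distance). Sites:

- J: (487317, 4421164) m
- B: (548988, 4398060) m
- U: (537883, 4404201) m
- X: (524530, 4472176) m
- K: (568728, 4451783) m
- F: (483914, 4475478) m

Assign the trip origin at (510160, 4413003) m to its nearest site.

Squared distances to each site:
J: 588404570.000; B: 1730906833.000; U: 846039933.000; X: 3707940829.000; K: 4934099024.000; F: 4591978141.000.
Minimum at J.

J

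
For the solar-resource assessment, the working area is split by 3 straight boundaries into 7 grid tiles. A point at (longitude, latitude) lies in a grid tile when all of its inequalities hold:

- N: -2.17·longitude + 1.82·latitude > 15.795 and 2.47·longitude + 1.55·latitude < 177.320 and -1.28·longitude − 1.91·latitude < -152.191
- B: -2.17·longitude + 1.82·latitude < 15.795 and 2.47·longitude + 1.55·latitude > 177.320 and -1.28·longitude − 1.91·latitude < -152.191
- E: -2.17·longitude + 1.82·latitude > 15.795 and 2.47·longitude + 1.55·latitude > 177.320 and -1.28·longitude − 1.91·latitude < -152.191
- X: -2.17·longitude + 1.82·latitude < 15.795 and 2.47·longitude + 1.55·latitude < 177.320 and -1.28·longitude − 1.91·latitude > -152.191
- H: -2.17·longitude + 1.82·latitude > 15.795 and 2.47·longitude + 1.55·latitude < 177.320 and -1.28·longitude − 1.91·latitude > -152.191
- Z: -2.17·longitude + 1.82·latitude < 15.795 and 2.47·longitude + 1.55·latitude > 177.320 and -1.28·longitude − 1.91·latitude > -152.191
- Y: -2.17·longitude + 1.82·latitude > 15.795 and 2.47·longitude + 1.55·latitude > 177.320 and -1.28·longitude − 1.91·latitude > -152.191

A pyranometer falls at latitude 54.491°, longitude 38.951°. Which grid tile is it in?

-2.17·38.951 + 1.82·54.491 = 14.650, which is < 15.795
2.47·38.951 + 1.55·54.491 = 180.670, which is > 177.320
-1.28·38.951 − 1.91·54.491 = -153.935, which is < -152.191
This sign pattern matches B.

B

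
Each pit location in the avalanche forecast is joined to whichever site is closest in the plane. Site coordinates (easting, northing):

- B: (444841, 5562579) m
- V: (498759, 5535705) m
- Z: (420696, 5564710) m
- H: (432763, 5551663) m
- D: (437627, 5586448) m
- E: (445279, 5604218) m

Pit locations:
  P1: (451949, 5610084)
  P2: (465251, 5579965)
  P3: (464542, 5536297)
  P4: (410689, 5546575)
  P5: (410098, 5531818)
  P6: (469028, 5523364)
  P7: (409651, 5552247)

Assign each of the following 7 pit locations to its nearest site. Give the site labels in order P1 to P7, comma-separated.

E, B, B, Z, H, V, Z

P1 → E (d²=78898856.00)
P2 → B (d²=718841096.00)
P3 → B (d²=1078872925.00)
P4 → Z (d²=429018274.00)
P5 → H (d²=907526250.00)
P6 → V (d²=1036232642.00)
P7 → Z (d²=277318394.00)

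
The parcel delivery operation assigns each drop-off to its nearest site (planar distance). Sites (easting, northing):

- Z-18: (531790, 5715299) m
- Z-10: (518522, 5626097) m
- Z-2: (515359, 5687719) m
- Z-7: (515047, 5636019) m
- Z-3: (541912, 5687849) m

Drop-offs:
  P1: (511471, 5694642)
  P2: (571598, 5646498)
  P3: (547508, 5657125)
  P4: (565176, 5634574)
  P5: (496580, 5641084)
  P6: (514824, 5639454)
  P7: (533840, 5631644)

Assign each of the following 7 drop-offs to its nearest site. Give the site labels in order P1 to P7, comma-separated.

Z-2, Z-3, Z-3, Z-10, Z-7, Z-7, Z-10

P1 → Z-2 (d²=63044473.00)
P2 → Z-3 (d²=2591163797.00)
P3 → Z-3 (d²=975279392.00)
P4 → Z-10 (d²=2248455245.00)
P5 → Z-7 (d²=366684314.00)
P6 → Z-7 (d²=11848954.00)
P7 → Z-10 (d²=265410333.00)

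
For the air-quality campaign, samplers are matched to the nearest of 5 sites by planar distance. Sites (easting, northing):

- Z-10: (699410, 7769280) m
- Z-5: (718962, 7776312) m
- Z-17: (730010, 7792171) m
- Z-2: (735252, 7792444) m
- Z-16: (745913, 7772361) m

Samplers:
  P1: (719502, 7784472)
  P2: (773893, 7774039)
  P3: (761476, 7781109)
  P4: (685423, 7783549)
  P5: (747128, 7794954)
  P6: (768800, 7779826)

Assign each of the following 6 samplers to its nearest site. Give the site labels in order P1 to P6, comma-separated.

P1 → Z-5 (d²=66877200.00)
P2 → Z-16 (d²=785696084.00)
P3 → Z-16 (d²=318734473.00)
P4 → Z-10 (d²=399240530.00)
P5 → Z-2 (d²=147339476.00)
P6 → Z-16 (d²=579540994.00)

Z-5, Z-16, Z-16, Z-10, Z-2, Z-16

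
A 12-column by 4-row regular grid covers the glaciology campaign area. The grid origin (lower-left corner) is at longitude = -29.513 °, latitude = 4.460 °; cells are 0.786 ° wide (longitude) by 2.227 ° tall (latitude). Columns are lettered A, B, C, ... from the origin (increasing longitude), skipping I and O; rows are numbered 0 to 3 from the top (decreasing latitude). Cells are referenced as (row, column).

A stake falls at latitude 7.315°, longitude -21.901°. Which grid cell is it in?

Column index: ⌊(-21.901 − -29.513) / 0.786⌋ = ⌊9.684⌋ = 9 → column K
Row offset from origin: ⌊(7.315 − 4.460) / 2.227⌋ = ⌊1.282⌋ = 1 → row 2 (counted from top)

(2, K)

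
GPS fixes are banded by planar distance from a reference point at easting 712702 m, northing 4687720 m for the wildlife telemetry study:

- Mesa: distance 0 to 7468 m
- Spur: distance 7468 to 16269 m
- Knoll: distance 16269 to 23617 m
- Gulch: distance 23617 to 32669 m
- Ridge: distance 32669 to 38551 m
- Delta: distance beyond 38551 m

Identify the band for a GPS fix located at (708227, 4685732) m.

Distance = √((708227−712702)² + (4685732−4687720)²) = √(20025625.000 + 3952144.000) = 4896.710 m.
0 ≤ 4896.710 < 7468 → Mesa.

Mesa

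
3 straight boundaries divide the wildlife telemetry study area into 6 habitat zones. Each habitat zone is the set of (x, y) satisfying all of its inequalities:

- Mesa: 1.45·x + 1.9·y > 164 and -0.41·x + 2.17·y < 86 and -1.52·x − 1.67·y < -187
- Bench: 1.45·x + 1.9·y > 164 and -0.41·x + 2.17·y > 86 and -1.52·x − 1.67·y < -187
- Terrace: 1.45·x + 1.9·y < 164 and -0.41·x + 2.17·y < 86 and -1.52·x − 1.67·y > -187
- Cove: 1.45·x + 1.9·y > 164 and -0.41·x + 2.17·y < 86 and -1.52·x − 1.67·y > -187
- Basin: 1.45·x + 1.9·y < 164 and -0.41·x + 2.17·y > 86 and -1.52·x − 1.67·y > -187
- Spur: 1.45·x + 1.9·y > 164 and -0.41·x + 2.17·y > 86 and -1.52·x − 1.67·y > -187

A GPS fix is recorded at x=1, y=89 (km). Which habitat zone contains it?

1.45·1 + 1.9·89 = 170.550, which is > 164
-0.41·1 + 2.17·89 = 192.720, which is > 86
-1.52·1 − 1.67·89 = -150.150, which is > -187
This sign pattern matches Spur.

Spur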